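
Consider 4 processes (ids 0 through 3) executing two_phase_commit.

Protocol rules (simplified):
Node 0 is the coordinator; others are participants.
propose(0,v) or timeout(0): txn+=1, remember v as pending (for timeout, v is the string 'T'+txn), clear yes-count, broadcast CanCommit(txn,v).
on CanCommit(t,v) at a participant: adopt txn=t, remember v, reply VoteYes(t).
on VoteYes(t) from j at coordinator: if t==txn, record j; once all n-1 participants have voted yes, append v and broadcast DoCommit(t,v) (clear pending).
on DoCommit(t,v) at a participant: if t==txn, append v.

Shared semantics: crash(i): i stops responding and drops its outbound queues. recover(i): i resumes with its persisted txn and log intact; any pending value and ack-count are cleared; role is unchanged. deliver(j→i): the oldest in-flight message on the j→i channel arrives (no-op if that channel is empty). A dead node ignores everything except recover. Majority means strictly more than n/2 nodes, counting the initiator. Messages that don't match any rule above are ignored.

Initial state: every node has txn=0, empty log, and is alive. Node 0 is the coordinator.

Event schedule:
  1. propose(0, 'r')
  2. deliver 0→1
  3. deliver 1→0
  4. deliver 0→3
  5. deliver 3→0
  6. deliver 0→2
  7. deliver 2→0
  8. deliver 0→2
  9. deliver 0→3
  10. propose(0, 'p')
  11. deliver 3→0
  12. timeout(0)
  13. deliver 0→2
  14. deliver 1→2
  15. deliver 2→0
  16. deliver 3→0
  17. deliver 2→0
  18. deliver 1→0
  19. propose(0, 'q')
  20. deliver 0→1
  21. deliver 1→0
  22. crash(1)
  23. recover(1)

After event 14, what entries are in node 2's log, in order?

r

e1 propose(0,'r'): 0[coor,t=1,-]
e2 deliver 0→1: 1[part,t=1,-]
e3 deliver 1→0: ·
e4 deliver 0→3: 3[part,t=1,-]
e5 deliver 3→0: ·
e6 deliver 0→2: 2[part,t=1,-]
e7 deliver 2→0: 0[coor,t=1,r]
e8 deliver 0→2: 2[part,t=1,r]
e9 deliver 0→3: 3[part,t=1,r]
e10 propose(0,'p'): 0[coor,t=2,r]
e11 deliver 3→0: ·
e12 timeout(0): 0[coor,t=3,r]
e13 deliver 0→2: 2[part,t=2,r]
e14 deliver 1→2: ·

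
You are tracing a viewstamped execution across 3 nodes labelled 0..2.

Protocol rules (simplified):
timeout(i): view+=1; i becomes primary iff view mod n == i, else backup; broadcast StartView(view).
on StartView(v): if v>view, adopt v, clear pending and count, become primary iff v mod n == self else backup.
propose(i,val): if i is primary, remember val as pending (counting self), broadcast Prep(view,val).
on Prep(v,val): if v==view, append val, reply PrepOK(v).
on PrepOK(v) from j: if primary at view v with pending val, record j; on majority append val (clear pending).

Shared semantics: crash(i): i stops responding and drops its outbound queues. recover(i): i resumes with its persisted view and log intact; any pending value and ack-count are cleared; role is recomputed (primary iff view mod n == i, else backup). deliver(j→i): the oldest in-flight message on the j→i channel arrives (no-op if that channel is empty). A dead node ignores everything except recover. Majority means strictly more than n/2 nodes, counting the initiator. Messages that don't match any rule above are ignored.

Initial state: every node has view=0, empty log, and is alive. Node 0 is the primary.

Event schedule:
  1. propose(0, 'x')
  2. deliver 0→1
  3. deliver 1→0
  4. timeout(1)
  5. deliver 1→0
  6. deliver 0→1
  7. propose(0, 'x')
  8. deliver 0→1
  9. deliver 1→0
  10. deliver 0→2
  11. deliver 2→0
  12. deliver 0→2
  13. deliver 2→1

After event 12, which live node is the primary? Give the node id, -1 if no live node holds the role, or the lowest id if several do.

1

[1] propose(0,'x') → ∅
[2] deliver 0→1 → N1(back v0 [x])
[3] deliver 1→0 → N0(prim v0 [x])
[4] timeout(1) → N1(prim v1 [x])
[5] deliver 1→0 → N0(back v1 [x])
[6] deliver 0→1 → ∅
[7] propose(0,'x') → ∅
[8] deliver 0→1 → ∅
[9] deliver 1→0 → ∅
[10] deliver 0→2 → N2(back v0 [x])
[11] deliver 2→0 → ∅
[12] deliver 0→2 → ∅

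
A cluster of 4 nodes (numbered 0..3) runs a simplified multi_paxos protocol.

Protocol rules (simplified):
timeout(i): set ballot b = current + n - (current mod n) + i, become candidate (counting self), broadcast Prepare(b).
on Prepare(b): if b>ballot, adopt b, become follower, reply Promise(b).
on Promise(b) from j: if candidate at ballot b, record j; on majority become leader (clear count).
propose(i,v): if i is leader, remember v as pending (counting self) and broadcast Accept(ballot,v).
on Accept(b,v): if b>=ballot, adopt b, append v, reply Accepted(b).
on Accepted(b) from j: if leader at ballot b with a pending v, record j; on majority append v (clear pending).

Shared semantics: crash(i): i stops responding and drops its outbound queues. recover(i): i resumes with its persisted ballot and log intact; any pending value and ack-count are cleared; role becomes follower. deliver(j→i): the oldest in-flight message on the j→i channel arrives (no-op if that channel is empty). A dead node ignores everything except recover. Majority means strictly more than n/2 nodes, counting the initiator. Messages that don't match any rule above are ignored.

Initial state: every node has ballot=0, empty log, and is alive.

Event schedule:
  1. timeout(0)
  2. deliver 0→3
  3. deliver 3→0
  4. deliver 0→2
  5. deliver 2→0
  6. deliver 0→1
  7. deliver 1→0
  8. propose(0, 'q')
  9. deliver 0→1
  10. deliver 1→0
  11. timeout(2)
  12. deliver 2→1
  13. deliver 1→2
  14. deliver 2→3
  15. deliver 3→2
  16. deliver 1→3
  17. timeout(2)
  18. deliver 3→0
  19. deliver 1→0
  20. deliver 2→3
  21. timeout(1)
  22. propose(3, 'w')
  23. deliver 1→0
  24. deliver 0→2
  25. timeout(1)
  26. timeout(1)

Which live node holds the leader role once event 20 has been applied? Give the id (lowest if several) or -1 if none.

[1] timeout(0) → N0(cand b4 [-])
[2] deliver 0→3 → N3(foll b4 [-])
[3] deliver 3→0 → ∅
[4] deliver 0→2 → N2(foll b4 [-])
[5] deliver 2→0 → N0(lead b4 [-])
[6] deliver 0→1 → N1(foll b4 [-])
[7] deliver 1→0 → ∅
[8] propose(0,'q') → ∅
[9] deliver 0→1 → N1(foll b4 [q])
[10] deliver 1→0 → ∅
[11] timeout(2) → N2(cand b10 [-])
[12] deliver 2→1 → N1(foll b10 [q])
[13] deliver 1→2 → ∅
[14] deliver 2→3 → N3(foll b10 [-])
[15] deliver 3→2 → N2(lead b10 [-])
[16] deliver 1→3 → ∅
[17] timeout(2) → N2(cand b14 [-])
[18] deliver 3→0 → ∅
[19] deliver 1→0 → ∅
[20] deliver 2→3 → N3(foll b14 [-])

0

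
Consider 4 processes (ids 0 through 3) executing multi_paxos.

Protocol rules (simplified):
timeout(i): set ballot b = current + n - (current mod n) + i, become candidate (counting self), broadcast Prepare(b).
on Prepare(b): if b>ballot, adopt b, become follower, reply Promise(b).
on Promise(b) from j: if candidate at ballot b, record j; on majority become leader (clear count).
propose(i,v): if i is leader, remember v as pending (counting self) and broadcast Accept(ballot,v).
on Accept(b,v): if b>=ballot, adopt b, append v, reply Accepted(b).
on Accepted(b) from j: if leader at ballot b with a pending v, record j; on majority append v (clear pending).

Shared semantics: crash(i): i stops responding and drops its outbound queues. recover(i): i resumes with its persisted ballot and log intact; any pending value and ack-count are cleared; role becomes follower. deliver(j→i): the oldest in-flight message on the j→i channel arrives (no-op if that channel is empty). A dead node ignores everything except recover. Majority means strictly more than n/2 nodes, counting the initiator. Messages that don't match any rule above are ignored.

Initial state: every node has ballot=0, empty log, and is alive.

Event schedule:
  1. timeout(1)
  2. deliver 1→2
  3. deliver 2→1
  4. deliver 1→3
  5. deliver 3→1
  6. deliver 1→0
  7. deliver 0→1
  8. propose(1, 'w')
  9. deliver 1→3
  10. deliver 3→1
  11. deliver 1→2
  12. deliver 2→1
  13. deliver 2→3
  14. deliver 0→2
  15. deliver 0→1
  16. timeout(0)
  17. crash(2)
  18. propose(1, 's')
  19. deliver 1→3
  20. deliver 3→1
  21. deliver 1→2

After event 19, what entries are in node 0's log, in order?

e1 timeout(1): 1[cand,b=5,-]
e2 deliver 1→2: 2[foll,b=5,-]
e3 deliver 2→1: ·
e4 deliver 1→3: 3[foll,b=5,-]
e5 deliver 3→1: 1[lead,b=5,-]
e6 deliver 1→0: 0[foll,b=5,-]
e7 deliver 0→1: ·
e8 propose(1,'w'): ·
e9 deliver 1→3: 3[foll,b=5,w]
e10 deliver 3→1: ·
e11 deliver 1→2: 2[foll,b=5,w]
e12 deliver 2→1: 1[lead,b=5,w]
e13 deliver 2→3: ·
e14 deliver 0→2: ·
e15 deliver 0→1: ·
e16 timeout(0): 0[cand,b=8,-]
e17 crash(2): 2[✗foll,b=5,w]
e18 propose(1,'s'): ·
e19 deliver 1→3: 3[foll,b=5,w,s]

empty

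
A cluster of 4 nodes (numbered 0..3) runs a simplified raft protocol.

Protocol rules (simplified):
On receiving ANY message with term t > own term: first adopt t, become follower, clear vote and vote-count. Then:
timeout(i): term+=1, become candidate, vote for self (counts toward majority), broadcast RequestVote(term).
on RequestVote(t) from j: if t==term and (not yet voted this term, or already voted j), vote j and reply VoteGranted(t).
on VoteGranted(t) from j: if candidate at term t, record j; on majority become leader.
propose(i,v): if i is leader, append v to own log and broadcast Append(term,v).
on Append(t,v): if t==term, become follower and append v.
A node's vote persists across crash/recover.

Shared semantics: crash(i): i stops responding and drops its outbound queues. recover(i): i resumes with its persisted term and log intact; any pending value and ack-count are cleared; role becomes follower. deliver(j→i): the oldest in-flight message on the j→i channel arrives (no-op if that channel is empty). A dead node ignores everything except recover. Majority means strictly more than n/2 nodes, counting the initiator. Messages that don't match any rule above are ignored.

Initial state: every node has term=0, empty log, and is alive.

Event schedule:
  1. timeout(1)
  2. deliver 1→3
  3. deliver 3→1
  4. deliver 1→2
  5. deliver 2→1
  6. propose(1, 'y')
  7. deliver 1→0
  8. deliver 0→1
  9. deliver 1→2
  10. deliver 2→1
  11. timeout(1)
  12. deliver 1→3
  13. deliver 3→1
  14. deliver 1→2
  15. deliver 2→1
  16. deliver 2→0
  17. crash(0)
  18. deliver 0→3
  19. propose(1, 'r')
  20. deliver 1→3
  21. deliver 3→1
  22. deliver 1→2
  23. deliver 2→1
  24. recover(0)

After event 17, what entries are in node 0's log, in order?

empty

step 1 timeout(1): 1={cand,t=1,log=-}
step 2 deliver 1→3: 3={foll,t=1,log=-}
step 3 deliver 3→1: —
step 4 deliver 1→2: 2={foll,t=1,log=-}
step 5 deliver 2→1: 1={lead,t=1,log=-}
step 6 propose(1,'y'): 1={lead,t=1,log=y}
step 7 deliver 1→0: 0={foll,t=1,log=-}
step 8 deliver 0→1: —
step 9 deliver 1→2: 2={foll,t=1,log=y}
step 10 deliver 2→1: —
step 11 timeout(1): 1={cand,t=2,log=y}
step 12 deliver 1→3: 3={foll,t=1,log=y}
step 13 deliver 3→1: —
step 14 deliver 1→2: 2={foll,t=2,log=y}
step 15 deliver 2→1: —
step 16 deliver 2→0: —
step 17 crash(0): 0={✗foll,t=1,log=-}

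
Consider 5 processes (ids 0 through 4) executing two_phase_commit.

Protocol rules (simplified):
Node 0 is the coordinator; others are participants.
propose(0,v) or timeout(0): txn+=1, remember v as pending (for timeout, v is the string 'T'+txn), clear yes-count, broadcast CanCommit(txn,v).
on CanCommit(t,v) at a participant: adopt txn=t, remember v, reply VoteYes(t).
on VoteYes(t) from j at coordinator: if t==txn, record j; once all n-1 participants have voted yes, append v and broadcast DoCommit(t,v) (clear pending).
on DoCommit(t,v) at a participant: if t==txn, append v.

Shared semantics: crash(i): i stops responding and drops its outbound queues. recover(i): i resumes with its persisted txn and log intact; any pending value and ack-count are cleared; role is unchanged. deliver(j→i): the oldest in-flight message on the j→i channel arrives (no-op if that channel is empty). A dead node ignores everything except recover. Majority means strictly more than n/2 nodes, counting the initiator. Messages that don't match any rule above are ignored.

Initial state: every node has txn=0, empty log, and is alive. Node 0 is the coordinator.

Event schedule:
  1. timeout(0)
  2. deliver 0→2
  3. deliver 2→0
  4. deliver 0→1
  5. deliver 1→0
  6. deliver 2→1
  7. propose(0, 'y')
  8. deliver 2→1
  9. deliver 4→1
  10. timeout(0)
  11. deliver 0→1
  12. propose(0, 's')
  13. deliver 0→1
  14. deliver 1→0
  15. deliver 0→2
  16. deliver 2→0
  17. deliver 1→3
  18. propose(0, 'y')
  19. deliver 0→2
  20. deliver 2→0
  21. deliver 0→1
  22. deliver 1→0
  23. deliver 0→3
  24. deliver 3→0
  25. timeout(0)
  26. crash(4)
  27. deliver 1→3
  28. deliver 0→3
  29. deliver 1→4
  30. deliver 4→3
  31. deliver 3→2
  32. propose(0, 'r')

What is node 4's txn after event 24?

0

e1 timeout(0): 0[coor,t=1,-]
e2 deliver 0→2: 2[part,t=1,-]
e3 deliver 2→0: ·
e4 deliver 0→1: 1[part,t=1,-]
e5 deliver 1→0: ·
e6 deliver 2→1: ·
e7 propose(0,'y'): 0[coor,t=2,-]
e8 deliver 2→1: ·
e9 deliver 4→1: ·
e10 timeout(0): 0[coor,t=3,-]
e11 deliver 0→1: 1[part,t=2,-]
e12 propose(0,'s'): 0[coor,t=4,-]
e13 deliver 0→1: 1[part,t=3,-]
e14 deliver 1→0: ·
e15 deliver 0→2: 2[part,t=2,-]
e16 deliver 2→0: ·
e17 deliver 1→3: ·
e18 propose(0,'y'): 0[coor,t=5,-]
e19 deliver 0→2: 2[part,t=3,-]
e20 deliver 2→0: ·
e21 deliver 0→1: 1[part,t=4,-]
e22 deliver 1→0: ·
e23 deliver 0→3: 3[part,t=1,-]
e24 deliver 3→0: ·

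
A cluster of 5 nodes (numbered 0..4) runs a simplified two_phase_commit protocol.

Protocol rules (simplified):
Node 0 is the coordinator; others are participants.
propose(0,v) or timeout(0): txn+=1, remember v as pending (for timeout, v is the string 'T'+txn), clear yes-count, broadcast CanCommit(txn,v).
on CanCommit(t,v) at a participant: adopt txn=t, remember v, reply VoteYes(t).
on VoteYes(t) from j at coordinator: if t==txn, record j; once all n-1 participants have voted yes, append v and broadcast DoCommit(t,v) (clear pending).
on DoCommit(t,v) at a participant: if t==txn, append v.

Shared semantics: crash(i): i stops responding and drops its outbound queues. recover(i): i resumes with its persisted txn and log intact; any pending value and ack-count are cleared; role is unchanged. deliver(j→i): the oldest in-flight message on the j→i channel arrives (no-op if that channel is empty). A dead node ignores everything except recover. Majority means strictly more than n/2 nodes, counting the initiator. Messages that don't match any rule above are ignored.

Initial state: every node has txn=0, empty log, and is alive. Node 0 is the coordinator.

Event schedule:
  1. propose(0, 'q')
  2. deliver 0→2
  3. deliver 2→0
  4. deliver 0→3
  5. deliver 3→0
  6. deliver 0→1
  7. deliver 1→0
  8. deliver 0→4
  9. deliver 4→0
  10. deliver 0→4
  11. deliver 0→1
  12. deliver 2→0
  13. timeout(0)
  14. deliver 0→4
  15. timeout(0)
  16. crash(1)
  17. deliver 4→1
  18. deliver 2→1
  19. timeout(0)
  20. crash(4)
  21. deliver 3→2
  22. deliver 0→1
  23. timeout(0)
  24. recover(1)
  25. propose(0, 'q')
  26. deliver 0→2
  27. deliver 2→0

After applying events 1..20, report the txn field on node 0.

1. propose(0,'q'):  <0:coor t1 ->
2. deliver 0→2:  <2:part t1 ->
3. deliver 2→0:  nop
4. deliver 0→3:  <3:part t1 ->
5. deliver 3→0:  nop
6. deliver 0→1:  <1:part t1 ->
7. deliver 1→0:  nop
8. deliver 0→4:  <4:part t1 ->
9. deliver 4→0:  <0:coor t1 q>
10. deliver 0→4:  <4:part t1 q>
11. deliver 0→1:  <1:part t1 q>
12. deliver 2→0:  nop
13. timeout(0):  <0:coor t2 q>
14. deliver 0→4:  <4:part t2 q>
15. timeout(0):  <0:coor t3 q>
16. crash(1):  <1:✗part t1 q>
17. deliver 4→1:  nop
18. deliver 2→1:  nop
19. timeout(0):  <0:coor t4 q>
20. crash(4):  <4:✗part t2 q>

4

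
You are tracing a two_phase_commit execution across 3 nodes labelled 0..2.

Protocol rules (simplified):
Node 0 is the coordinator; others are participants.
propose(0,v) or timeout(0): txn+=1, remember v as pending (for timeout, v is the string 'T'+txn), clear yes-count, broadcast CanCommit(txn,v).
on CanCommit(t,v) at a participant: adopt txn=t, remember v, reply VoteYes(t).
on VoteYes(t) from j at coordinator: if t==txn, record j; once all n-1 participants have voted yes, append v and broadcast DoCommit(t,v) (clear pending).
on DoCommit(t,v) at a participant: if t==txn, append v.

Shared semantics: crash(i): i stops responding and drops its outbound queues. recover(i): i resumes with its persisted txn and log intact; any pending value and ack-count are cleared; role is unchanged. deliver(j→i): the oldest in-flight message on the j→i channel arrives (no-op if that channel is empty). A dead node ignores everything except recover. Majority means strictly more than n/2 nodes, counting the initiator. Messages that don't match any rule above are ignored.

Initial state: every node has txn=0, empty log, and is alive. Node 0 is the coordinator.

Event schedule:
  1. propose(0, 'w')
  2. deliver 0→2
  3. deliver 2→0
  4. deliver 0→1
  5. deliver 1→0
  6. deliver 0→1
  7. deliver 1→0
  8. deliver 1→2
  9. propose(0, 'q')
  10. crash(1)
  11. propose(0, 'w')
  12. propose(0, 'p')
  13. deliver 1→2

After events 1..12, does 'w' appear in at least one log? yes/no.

[1] propose(0,'w') → N0(coor t1 [-])
[2] deliver 0→2 → N2(part t1 [-])
[3] deliver 2→0 → ∅
[4] deliver 0→1 → N1(part t1 [-])
[5] deliver 1→0 → N0(coor t1 [w])
[6] deliver 0→1 → N1(part t1 [w])
[7] deliver 1→0 → ∅
[8] deliver 1→2 → ∅
[9] propose(0,'q') → N0(coor t2 [w])
[10] crash(1) → N1(✗part t1 [w])
[11] propose(0,'w') → N0(coor t3 [w])
[12] propose(0,'p') → N0(coor t4 [w])

yes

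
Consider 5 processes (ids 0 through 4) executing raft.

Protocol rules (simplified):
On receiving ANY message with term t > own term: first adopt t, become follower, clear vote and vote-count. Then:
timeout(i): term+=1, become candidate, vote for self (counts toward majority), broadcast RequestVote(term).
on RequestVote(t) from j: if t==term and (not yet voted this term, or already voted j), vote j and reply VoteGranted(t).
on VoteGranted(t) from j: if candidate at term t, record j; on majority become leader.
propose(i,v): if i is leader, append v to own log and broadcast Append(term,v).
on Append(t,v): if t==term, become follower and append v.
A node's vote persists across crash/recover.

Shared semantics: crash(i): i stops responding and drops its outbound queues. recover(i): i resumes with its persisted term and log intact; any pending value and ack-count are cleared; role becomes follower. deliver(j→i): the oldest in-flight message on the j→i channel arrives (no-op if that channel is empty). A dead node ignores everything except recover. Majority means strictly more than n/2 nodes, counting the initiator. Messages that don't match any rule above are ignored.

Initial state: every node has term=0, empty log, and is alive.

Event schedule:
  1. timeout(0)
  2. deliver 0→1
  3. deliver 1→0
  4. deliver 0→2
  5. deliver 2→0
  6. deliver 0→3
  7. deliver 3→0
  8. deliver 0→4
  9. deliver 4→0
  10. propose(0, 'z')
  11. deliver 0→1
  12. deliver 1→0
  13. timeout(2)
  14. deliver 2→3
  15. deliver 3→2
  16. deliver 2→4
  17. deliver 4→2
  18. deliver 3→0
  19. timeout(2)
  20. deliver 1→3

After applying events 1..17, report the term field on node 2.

1. timeout(0):  <0:cand t1 ->
2. deliver 0→1:  <1:foll t1 ->
3. deliver 1→0:  nop
4. deliver 0→2:  <2:foll t1 ->
5. deliver 2→0:  <0:lead t1 ->
6. deliver 0→3:  <3:foll t1 ->
7. deliver 3→0:  nop
8. deliver 0→4:  <4:foll t1 ->
9. deliver 4→0:  nop
10. propose(0,'z'):  <0:lead t1 z>
11. deliver 0→1:  <1:foll t1 z>
12. deliver 1→0:  nop
13. timeout(2):  <2:cand t2 ->
14. deliver 2→3:  <3:foll t2 ->
15. deliver 3→2:  nop
16. deliver 2→4:  <4:foll t2 ->
17. deliver 4→2:  <2:lead t2 ->

2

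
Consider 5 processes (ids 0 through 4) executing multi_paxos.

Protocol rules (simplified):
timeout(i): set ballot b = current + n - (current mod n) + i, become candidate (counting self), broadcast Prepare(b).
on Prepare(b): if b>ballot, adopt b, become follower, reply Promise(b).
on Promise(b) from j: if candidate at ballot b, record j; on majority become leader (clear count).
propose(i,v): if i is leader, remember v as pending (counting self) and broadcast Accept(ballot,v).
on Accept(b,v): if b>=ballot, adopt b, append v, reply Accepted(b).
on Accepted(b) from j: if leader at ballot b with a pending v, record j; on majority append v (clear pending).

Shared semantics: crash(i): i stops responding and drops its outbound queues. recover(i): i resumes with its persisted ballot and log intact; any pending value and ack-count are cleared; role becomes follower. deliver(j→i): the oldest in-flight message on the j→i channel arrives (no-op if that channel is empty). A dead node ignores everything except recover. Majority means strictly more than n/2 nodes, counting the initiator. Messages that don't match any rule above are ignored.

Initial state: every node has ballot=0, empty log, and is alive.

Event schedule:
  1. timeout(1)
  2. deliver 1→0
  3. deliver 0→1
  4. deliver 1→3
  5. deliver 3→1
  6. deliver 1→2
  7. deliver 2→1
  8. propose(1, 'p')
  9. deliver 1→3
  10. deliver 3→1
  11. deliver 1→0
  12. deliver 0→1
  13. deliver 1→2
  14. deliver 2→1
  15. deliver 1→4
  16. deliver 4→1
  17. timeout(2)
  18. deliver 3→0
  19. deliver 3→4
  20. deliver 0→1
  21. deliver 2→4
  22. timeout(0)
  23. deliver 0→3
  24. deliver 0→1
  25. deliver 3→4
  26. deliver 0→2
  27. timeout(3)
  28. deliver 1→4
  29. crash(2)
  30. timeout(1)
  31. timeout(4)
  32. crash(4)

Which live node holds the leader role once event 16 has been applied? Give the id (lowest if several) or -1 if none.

1

1. timeout(1):  <1:cand b6 ->
2. deliver 1→0:  <0:foll b6 ->
3. deliver 0→1:  nop
4. deliver 1→3:  <3:foll b6 ->
5. deliver 3→1:  <1:lead b6 ->
6. deliver 1→2:  <2:foll b6 ->
7. deliver 2→1:  nop
8. propose(1,'p'):  nop
9. deliver 1→3:  <3:foll b6 p>
10. deliver 3→1:  nop
11. deliver 1→0:  <0:foll b6 p>
12. deliver 0→1:  <1:lead b6 p>
13. deliver 1→2:  <2:foll b6 p>
14. deliver 2→1:  nop
15. deliver 1→4:  <4:foll b6 ->
16. deliver 4→1:  nop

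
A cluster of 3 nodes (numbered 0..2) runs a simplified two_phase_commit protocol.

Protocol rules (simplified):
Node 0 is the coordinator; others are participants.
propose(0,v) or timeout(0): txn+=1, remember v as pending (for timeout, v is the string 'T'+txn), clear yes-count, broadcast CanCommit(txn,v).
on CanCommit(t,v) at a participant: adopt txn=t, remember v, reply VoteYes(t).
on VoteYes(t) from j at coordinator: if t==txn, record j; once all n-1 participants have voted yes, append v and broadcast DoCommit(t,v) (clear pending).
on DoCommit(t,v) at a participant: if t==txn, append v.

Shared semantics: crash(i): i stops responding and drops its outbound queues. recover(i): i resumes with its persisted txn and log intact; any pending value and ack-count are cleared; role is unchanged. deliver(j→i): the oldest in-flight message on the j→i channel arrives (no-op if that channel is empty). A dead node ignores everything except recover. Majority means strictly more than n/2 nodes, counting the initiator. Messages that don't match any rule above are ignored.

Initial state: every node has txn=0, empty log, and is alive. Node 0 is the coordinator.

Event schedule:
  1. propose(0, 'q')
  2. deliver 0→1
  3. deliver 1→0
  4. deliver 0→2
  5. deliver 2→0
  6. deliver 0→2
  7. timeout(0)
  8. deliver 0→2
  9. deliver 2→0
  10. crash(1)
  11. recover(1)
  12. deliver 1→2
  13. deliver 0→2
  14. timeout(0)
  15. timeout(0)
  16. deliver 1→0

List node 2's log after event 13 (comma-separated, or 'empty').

after 1 — propose(0,'q'): n0:coor/t1/[-]
after 2 — deliver 0→1: n1:part/t1/[-]
after 3 — deliver 1→0: ·
after 4 — deliver 0→2: n2:part/t1/[-]
after 5 — deliver 2→0: n0:coor/t1/[q]
after 6 — deliver 0→2: n2:part/t1/[q]
after 7 — timeout(0): n0:coor/t2/[q]
after 8 — deliver 0→2: n2:part/t2/[q]
after 9 — deliver 2→0: ·
after 10 — crash(1): n1:✗part/t1/[-]
after 11 — recover(1): n1:part/t1/[-]
after 12 — deliver 1→2: ·
after 13 — deliver 0→2: ·

q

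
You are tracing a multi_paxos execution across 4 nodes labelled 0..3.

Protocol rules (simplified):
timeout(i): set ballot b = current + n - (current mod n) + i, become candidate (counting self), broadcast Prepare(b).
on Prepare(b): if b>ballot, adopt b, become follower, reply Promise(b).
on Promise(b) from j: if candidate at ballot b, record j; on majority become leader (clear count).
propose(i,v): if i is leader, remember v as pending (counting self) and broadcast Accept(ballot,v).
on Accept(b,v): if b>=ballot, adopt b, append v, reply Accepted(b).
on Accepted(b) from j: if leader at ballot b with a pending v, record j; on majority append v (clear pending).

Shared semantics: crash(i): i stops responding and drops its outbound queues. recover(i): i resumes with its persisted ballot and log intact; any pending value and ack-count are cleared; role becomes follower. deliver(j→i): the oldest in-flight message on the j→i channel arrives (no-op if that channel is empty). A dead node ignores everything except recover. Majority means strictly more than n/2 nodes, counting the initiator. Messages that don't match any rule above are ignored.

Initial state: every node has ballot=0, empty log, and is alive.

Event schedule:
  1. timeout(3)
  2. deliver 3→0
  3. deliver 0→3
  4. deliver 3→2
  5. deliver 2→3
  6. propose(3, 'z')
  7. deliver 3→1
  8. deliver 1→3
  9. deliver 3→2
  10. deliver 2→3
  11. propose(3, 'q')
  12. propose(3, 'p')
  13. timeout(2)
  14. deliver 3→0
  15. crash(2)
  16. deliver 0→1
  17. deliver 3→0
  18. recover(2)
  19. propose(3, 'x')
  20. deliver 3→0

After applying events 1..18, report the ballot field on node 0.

7

after 1 — timeout(3): n3:cand/b7/[-]
after 2 — deliver 3→0: n0:foll/b7/[-]
after 3 — deliver 0→3: ·
after 4 — deliver 3→2: n2:foll/b7/[-]
after 5 — deliver 2→3: n3:lead/b7/[-]
after 6 — propose(3,'z'): ·
after 7 — deliver 3→1: n1:foll/b7/[-]
after 8 — deliver 1→3: ·
after 9 — deliver 3→2: n2:foll/b7/[z]
after 10 — deliver 2→3: ·
after 11 — propose(3,'q'): ·
after 12 — propose(3,'p'): ·
after 13 — timeout(2): n2:cand/b10/[z]
after 14 — deliver 3→0: n0:foll/b7/[z]
after 15 — crash(2): n2:✗cand/b10/[z]
after 16 — deliver 0→1: ·
after 17 — deliver 3→0: n0:foll/b7/[z,q]
after 18 — recover(2): n2:foll/b10/[z]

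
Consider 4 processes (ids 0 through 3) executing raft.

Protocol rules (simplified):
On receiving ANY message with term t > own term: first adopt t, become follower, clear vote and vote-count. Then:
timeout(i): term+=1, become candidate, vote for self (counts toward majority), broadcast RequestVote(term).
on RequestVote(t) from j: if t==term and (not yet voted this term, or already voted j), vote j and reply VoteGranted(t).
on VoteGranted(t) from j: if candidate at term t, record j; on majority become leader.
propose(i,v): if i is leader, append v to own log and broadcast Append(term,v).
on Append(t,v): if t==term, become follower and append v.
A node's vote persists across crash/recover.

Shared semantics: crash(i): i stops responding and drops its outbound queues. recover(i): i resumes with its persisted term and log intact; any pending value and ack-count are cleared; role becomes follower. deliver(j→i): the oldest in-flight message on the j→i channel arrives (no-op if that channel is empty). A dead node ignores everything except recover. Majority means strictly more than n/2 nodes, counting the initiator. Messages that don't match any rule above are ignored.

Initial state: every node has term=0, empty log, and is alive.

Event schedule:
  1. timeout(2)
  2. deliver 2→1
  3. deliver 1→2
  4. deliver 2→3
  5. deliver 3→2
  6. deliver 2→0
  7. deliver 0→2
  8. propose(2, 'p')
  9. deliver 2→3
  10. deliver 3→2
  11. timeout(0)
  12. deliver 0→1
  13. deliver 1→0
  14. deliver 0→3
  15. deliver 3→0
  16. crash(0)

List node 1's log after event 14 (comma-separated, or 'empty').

empty

after 1 — timeout(2): n2:cand/t1/[-]
after 2 — deliver 2→1: n1:foll/t1/[-]
after 3 — deliver 1→2: ·
after 4 — deliver 2→3: n3:foll/t1/[-]
after 5 — deliver 3→2: n2:lead/t1/[-]
after 6 — deliver 2→0: n0:foll/t1/[-]
after 7 — deliver 0→2: ·
after 8 — propose(2,'p'): n2:lead/t1/[p]
after 9 — deliver 2→3: n3:foll/t1/[p]
after 10 — deliver 3→2: ·
after 11 — timeout(0): n0:cand/t2/[-]
after 12 — deliver 0→1: n1:foll/t2/[-]
after 13 — deliver 1→0: ·
after 14 — deliver 0→3: n3:foll/t2/[p]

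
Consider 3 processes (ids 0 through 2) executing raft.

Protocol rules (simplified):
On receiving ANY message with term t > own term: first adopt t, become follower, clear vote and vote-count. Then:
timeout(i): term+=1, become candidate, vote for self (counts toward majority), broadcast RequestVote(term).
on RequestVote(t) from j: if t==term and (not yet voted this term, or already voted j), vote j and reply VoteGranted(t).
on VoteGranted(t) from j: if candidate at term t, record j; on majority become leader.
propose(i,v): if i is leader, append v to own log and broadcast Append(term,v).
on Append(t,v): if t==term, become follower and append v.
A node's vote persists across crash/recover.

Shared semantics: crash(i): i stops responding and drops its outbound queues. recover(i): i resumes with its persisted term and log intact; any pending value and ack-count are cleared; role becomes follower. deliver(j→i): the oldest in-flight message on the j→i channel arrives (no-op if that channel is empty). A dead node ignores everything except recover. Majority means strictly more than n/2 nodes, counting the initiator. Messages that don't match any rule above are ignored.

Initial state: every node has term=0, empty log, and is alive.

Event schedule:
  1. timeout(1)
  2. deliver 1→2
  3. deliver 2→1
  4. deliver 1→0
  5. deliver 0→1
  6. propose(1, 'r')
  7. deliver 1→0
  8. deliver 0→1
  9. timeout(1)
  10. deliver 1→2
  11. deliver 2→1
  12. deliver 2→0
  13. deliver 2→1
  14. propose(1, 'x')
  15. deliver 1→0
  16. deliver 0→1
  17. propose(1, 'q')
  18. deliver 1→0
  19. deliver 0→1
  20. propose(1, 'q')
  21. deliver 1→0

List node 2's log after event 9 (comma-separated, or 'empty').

empty

1. timeout(1):  <1:cand t1 ->
2. deliver 1→2:  <2:foll t1 ->
3. deliver 2→1:  <1:lead t1 ->
4. deliver 1→0:  <0:foll t1 ->
5. deliver 0→1:  nop
6. propose(1,'r'):  <1:lead t1 r>
7. deliver 1→0:  <0:foll t1 r>
8. deliver 0→1:  nop
9. timeout(1):  <1:cand t2 r>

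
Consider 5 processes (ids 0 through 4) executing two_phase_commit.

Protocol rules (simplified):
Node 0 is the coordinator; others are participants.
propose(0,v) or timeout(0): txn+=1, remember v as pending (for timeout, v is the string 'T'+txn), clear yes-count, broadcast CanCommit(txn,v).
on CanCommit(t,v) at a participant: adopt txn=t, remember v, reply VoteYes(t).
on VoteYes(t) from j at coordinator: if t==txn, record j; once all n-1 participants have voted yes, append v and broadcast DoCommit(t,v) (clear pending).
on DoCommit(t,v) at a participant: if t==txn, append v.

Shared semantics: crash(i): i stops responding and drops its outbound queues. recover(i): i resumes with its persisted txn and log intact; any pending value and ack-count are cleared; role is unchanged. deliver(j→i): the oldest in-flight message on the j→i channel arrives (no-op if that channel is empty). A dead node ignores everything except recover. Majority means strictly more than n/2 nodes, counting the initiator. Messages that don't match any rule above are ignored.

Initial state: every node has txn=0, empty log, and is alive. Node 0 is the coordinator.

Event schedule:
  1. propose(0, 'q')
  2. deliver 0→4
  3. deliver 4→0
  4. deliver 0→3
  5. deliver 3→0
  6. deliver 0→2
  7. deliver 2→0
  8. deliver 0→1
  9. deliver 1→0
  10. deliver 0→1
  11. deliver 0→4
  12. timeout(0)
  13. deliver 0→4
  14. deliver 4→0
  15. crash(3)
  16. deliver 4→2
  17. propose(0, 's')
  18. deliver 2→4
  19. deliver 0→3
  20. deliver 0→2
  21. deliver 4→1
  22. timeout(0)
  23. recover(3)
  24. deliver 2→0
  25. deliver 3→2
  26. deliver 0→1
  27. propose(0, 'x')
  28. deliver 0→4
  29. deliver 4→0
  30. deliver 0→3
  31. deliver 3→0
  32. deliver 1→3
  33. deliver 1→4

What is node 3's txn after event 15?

1

[1] propose(0,'q') → N0(coor t1 [-])
[2] deliver 0→4 → N4(part t1 [-])
[3] deliver 4→0 → ∅
[4] deliver 0→3 → N3(part t1 [-])
[5] deliver 3→0 → ∅
[6] deliver 0→2 → N2(part t1 [-])
[7] deliver 2→0 → ∅
[8] deliver 0→1 → N1(part t1 [-])
[9] deliver 1→0 → N0(coor t1 [q])
[10] deliver 0→1 → N1(part t1 [q])
[11] deliver 0→4 → N4(part t1 [q])
[12] timeout(0) → N0(coor t2 [q])
[13] deliver 0→4 → N4(part t2 [q])
[14] deliver 4→0 → ∅
[15] crash(3) → N3(✗part t1 [-])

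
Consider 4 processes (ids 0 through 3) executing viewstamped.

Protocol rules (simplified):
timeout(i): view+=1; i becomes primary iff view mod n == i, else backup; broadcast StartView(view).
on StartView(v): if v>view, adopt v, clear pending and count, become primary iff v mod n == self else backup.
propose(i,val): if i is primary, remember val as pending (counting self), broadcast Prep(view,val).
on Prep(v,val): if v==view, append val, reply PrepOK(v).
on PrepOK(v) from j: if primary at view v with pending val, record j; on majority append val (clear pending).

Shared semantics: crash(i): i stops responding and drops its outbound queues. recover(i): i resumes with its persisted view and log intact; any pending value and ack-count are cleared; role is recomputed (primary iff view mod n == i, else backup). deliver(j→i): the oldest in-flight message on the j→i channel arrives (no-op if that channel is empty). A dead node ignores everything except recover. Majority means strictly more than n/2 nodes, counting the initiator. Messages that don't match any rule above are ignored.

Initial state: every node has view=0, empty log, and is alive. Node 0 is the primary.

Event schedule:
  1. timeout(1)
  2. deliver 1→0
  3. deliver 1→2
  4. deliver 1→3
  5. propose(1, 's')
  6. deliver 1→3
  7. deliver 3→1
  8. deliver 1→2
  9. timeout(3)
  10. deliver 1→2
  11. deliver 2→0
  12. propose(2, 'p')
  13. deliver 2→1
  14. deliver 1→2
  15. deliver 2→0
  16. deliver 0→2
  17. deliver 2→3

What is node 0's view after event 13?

1

[1] timeout(1) → N1(prim v1 [-])
[2] deliver 1→0 → N0(back v1 [-])
[3] deliver 1→2 → N2(back v1 [-])
[4] deliver 1→3 → N3(back v1 [-])
[5] propose(1,'s') → ∅
[6] deliver 1→3 → N3(back v1 [s])
[7] deliver 3→1 → ∅
[8] deliver 1→2 → N2(back v1 [s])
[9] timeout(3) → N3(back v2 [s])
[10] deliver 1→2 → ∅
[11] deliver 2→0 → ∅
[12] propose(2,'p') → ∅
[13] deliver 2→1 → N1(prim v1 [s])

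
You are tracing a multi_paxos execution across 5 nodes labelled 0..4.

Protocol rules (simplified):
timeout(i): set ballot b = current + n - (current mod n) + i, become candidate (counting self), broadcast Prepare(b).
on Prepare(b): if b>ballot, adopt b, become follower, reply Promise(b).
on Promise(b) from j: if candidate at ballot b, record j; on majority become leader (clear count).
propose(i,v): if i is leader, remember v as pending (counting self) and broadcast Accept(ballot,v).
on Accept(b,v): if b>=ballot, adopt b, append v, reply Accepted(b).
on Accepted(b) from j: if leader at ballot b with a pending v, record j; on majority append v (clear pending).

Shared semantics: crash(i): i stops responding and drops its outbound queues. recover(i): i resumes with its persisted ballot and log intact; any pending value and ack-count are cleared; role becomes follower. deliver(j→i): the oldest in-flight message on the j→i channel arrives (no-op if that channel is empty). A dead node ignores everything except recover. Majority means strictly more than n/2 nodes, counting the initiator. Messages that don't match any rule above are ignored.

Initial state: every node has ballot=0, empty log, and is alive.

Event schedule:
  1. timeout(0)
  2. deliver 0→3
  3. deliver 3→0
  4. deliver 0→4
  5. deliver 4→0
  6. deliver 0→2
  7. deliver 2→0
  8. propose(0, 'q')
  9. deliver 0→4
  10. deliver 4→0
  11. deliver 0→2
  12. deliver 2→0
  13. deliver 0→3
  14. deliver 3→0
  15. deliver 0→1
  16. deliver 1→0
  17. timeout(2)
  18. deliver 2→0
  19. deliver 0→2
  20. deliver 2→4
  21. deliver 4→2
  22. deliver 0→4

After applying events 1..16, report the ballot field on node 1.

1. timeout(0):  <0:cand b5 ->
2. deliver 0→3:  <3:foll b5 ->
3. deliver 3→0:  nop
4. deliver 0→4:  <4:foll b5 ->
5. deliver 4→0:  <0:lead b5 ->
6. deliver 0→2:  <2:foll b5 ->
7. deliver 2→0:  nop
8. propose(0,'q'):  nop
9. deliver 0→4:  <4:foll b5 q>
10. deliver 4→0:  nop
11. deliver 0→2:  <2:foll b5 q>
12. deliver 2→0:  <0:lead b5 q>
13. deliver 0→3:  <3:foll b5 q>
14. deliver 3→0:  nop
15. deliver 0→1:  <1:foll b5 ->
16. deliver 1→0:  nop

5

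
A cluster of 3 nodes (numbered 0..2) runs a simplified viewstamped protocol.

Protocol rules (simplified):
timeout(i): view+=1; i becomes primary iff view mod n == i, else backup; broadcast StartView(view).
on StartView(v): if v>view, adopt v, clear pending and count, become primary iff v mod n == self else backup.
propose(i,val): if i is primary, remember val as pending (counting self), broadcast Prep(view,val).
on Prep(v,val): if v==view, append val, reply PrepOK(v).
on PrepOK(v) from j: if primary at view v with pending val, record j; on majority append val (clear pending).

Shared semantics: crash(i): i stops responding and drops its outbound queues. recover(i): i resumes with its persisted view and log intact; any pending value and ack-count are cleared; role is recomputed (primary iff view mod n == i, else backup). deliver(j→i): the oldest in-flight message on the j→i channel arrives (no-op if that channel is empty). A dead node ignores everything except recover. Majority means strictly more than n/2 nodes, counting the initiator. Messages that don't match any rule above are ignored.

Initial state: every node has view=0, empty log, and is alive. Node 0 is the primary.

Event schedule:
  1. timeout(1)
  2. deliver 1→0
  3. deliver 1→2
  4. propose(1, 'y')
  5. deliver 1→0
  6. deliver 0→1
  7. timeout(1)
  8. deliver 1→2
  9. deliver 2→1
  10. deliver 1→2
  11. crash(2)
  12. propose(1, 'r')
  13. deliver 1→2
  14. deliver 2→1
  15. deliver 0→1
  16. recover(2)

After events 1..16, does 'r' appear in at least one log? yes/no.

no

e1 timeout(1): 1[prim,v=1,-]
e2 deliver 1→0: 0[back,v=1,-]
e3 deliver 1→2: 2[back,v=1,-]
e4 propose(1,'y'): ·
e5 deliver 1→0: 0[back,v=1,y]
e6 deliver 0→1: 1[prim,v=1,y]
e7 timeout(1): 1[back,v=2,y]
e8 deliver 1→2: 2[back,v=1,y]
e9 deliver 2→1: ·
e10 deliver 1→2: 2[prim,v=2,y]
e11 crash(2): 2[✗prim,v=2,y]
e12 propose(1,'r'): ·
e13 deliver 1→2: ·
e14 deliver 2→1: ·
e15 deliver 0→1: ·
e16 recover(2): 2[prim,v=2,y]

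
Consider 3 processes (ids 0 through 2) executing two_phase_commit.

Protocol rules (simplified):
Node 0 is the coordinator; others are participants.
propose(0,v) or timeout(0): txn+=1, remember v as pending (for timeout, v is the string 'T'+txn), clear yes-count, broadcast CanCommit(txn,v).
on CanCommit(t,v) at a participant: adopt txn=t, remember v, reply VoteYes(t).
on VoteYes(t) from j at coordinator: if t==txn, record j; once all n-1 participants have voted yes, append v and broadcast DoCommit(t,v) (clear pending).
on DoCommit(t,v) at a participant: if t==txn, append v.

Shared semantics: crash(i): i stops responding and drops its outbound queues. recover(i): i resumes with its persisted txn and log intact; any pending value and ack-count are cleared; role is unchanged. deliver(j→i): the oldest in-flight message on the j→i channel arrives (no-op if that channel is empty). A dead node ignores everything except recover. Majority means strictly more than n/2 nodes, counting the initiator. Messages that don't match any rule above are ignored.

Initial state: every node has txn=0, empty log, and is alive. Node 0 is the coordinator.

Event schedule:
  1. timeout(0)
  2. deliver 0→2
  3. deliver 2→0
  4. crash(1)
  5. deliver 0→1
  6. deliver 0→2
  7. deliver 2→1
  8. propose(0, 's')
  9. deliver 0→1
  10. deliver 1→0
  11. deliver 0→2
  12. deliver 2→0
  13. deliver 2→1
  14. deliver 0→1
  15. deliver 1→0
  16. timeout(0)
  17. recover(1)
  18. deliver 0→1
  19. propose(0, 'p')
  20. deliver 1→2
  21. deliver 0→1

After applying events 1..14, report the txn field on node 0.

step 1 timeout(0): 0={coor,t=1,log=-}
step 2 deliver 0→2: 2={part,t=1,log=-}
step 3 deliver 2→0: —
step 4 crash(1): 1={✗part,t=0,log=-}
step 5 deliver 0→1: —
step 6 deliver 0→2: —
step 7 deliver 2→1: —
step 8 propose(0,'s'): 0={coor,t=2,log=-}
step 9 deliver 0→1: —
step 10 deliver 1→0: —
step 11 deliver 0→2: 2={part,t=2,log=-}
step 12 deliver 2→0: —
step 13 deliver 2→1: —
step 14 deliver 0→1: —

2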